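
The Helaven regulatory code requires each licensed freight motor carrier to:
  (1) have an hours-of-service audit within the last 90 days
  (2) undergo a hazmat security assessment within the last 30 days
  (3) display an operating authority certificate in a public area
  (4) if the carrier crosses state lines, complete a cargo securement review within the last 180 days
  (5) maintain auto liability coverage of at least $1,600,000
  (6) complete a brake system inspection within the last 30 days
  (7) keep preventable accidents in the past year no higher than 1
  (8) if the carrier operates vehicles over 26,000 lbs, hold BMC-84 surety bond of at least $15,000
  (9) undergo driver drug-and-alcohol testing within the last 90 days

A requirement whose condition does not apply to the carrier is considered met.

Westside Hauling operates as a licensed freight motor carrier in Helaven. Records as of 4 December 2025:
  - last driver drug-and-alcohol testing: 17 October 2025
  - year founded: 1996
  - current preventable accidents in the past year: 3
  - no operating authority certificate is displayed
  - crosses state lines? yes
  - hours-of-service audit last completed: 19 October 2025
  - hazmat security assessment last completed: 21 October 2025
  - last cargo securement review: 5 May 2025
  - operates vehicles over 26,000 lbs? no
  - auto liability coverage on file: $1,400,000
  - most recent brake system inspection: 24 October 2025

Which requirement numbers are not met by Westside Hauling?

1. hours-of-service audit 46 days ago vs limit 90 → met
2. hazmat security assessment 44 days ago vs limit 30 → not met
3. operating authority certificate absent → not met
4. condition 'crosses state lines' holds; cargo securement review 213 days ago vs limit 180 → not met
5. auto liability coverage $1,400,000 < $1,600,000 → not met
6. brake system inspection 41 days ago vs limit 30 → not met
7. preventable accidents in the past year 3 > 1 → not met
8. condition 'operates vehicles over 26,000 lbs' does not hold → requirement n/a → met
9. driver drug-and-alcohol testing 48 days ago vs limit 90 → met
Not met: 2, 3, 4, 5, 6, 7

2, 3, 4, 5, 6, 7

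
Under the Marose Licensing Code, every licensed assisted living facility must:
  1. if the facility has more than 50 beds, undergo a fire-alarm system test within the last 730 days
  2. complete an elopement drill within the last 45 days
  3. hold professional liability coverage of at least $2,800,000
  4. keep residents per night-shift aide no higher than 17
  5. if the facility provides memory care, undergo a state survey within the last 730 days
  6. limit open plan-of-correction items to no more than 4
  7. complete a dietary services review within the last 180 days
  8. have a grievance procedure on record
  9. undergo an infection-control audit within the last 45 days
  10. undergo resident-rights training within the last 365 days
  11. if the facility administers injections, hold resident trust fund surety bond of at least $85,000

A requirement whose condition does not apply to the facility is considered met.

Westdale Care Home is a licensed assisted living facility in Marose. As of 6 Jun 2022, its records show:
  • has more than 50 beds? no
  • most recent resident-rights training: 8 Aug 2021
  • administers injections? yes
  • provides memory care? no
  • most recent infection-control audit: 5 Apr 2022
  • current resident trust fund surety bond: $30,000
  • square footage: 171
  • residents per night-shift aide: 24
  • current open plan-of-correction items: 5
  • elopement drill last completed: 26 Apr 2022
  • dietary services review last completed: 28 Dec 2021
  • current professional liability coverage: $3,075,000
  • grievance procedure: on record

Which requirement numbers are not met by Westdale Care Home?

4, 6, 9, 11

1. condition 'has more than 50 beds' does not hold → requirement n/a → met
2. elopement drill 41 days ago vs limit 45 → met
3. professional liability coverage $3,075,000 ≥ $2,800,000 → met
4. residents per night-shift aide 24 > 17 → not met
5. condition 'provides memory care' does not hold → requirement n/a → met
6. open plan-of-correction items 5 > 4 → not met
7. dietary services review 160 days ago vs limit 180 → met
8. grievance procedure present → met
9. infection-control audit 62 days ago vs limit 45 → not met
10. resident-rights training 302 days ago vs limit 365 → met
11. condition 'administers injections' holds; resident trust fund surety bond $30,000 < $85,000 → not met
Not met: 4, 6, 9, 11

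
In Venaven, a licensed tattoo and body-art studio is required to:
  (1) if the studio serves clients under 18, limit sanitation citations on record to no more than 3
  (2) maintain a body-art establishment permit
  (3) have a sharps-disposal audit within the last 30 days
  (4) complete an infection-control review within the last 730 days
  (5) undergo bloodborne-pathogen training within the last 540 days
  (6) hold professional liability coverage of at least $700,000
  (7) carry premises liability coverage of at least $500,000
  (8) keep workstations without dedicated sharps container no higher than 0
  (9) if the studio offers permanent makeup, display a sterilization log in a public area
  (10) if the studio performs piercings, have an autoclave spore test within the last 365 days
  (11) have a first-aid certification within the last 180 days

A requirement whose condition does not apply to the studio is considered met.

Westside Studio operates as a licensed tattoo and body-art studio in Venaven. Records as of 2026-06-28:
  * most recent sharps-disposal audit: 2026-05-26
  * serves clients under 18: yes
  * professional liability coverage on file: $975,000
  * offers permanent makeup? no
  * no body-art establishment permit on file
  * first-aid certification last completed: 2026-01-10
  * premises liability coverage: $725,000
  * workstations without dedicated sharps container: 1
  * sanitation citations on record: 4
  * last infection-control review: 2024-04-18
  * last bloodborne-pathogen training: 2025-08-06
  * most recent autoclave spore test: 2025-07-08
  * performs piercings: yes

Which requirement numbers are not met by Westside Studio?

1. condition 'serves clients under 18' holds; sanitation citations on record 4 > 3 → not met
2. body-art establishment permit absent → not met
3. sharps-disposal audit 33 days ago vs limit 30 → not met
4. infection-control review 801 days ago vs limit 730 → not met
5. bloodborne-pathogen training 326 days ago vs limit 540 → met
6. professional liability coverage $975,000 ≥ $700,000 → met
7. premises liability coverage $725,000 ≥ $500,000 → met
8. workstations without dedicated sharps container 1 > 0 → not met
9. condition 'offers permanent makeup' does not hold → requirement n/a → met
10. condition 'performs piercings' holds; autoclave spore test 355 days ago vs limit 365 → met
11. first-aid certification 169 days ago vs limit 180 → met
Not met: 1, 2, 3, 4, 8

1, 2, 3, 4, 8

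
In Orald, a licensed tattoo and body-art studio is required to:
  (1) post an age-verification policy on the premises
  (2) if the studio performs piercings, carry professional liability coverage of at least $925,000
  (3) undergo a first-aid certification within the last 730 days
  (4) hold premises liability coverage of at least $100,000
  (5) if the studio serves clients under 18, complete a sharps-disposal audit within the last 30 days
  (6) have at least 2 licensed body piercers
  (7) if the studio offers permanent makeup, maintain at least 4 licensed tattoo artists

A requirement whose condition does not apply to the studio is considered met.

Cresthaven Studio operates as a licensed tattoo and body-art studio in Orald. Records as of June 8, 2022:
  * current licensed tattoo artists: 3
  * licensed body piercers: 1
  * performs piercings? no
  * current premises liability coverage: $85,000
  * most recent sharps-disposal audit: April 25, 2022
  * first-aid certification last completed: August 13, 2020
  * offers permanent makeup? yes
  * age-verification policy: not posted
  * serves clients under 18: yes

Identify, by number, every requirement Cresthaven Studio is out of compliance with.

1, 4, 5, 6, 7

1. age-verification policy absent → not met
2. condition 'performs piercings' does not hold → requirement n/a → met
3. first-aid certification 664 days ago vs limit 730 → met
4. premises liability coverage $85,000 < $100,000 → not met
5. condition 'serves clients under 18' holds; sharps-disposal audit 44 days ago vs limit 30 → not met
6. licensed body piercers 1 < 2 → not met
7. condition 'offers permanent makeup' holds; licensed tattoo artists 3 < 4 → not met
Not met: 1, 4, 5, 6, 7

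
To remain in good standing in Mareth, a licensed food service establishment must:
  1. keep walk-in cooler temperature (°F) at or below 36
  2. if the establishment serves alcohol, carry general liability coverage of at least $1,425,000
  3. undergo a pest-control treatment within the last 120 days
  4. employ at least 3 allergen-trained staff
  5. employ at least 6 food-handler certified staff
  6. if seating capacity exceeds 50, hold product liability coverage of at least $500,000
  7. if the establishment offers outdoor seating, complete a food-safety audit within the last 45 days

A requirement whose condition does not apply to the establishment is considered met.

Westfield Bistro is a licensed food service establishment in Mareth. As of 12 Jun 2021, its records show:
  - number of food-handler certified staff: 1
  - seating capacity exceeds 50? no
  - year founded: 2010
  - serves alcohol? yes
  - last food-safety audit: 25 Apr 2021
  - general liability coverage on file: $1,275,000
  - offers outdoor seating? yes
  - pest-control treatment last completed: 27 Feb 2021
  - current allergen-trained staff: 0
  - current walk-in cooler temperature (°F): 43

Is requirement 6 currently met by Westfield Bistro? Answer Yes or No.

6. condition 'seating capacity exceeds 50' does not hold → requirement n/a → met

Yes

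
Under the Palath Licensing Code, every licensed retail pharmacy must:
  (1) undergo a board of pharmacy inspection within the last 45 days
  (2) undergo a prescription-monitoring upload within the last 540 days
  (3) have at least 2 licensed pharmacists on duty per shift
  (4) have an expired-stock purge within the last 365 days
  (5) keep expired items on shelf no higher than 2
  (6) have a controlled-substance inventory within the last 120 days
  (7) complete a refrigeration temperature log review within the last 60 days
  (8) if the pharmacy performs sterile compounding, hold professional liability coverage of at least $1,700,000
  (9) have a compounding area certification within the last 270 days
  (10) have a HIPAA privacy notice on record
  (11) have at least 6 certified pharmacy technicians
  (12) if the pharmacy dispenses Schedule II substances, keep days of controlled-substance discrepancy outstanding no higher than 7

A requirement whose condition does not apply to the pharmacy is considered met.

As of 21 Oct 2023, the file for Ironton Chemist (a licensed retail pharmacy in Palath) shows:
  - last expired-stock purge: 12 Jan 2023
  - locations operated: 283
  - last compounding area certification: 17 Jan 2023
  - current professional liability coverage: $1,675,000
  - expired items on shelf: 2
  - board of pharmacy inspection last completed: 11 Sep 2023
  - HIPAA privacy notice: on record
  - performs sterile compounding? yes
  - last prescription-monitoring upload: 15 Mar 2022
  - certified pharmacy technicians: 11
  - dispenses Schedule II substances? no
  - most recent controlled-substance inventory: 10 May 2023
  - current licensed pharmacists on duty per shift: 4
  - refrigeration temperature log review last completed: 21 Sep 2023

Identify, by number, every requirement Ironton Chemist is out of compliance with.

2, 6, 8, 9

1. board of pharmacy inspection 40 days ago vs limit 45 → met
2. prescription-monitoring upload 585 days ago vs limit 540 → not met
3. licensed pharmacists on duty per shift 4 ≥ 2 → met
4. expired-stock purge 282 days ago vs limit 365 → met
5. expired items on shelf 2 ≤ 2 → met
6. controlled-substance inventory 164 days ago vs limit 120 → not met
7. refrigeration temperature log review 30 days ago vs limit 60 → met
8. condition 'performs sterile compounding' holds; professional liability coverage $1,675,000 < $1,700,000 → not met
9. compounding area certification 277 days ago vs limit 270 → not met
10. HIPAA privacy notice present → met
11. certified pharmacy technicians 11 ≥ 6 → met
12. condition 'dispenses Schedule II substances' does not hold → requirement n/a → met
Not met: 2, 6, 8, 9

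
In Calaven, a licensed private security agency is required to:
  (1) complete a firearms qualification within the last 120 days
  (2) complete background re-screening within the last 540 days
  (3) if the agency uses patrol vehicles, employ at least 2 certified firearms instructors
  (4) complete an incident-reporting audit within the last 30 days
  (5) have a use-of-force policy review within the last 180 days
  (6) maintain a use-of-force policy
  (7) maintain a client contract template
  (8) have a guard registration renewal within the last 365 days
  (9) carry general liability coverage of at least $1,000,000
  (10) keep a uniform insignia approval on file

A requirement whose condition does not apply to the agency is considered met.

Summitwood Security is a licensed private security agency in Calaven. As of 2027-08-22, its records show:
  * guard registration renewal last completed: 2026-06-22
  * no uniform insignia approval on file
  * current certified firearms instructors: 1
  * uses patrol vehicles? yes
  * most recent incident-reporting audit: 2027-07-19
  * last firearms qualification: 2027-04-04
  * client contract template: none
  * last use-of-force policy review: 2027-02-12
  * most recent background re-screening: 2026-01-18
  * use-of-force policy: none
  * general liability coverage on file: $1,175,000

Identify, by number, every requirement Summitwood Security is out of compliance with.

1, 2, 3, 4, 5, 6, 7, 8, 10

1. firearms qualification 140 days ago vs limit 120 → not met
2. background re-screening 581 days ago vs limit 540 → not met
3. condition 'uses patrol vehicles' holds; certified firearms instructors 1 < 2 → not met
4. incident-reporting audit 34 days ago vs limit 30 → not met
5. use-of-force policy review 191 days ago vs limit 180 → not met
6. use-of-force policy absent → not met
7. client contract template absent → not met
8. guard registration renewal 426 days ago vs limit 365 → not met
9. general liability coverage $1,175,000 ≥ $1,000,000 → met
10. uniform insignia approval absent → not met
Not met: 1, 2, 3, 4, 5, 6, 7, 8, 10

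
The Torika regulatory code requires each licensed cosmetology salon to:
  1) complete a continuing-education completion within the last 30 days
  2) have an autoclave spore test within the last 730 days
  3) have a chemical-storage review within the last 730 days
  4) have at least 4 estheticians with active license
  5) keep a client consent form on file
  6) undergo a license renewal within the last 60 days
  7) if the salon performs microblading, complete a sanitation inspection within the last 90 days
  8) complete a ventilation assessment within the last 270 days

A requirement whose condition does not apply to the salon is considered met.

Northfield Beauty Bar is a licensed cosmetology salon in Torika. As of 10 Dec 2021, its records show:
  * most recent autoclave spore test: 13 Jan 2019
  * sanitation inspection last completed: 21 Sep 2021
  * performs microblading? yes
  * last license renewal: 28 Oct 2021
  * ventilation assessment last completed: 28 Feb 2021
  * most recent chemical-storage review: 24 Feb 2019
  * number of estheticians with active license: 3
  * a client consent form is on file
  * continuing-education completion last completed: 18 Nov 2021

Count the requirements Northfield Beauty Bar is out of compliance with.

1. continuing-education completion 22 days ago vs limit 30 → met
2. autoclave spore test 1062 days ago vs limit 730 → not met
3. chemical-storage review 1020 days ago vs limit 730 → not met
4. estheticians with active license 3 < 4 → not met
5. client consent form present → met
6. license renewal 43 days ago vs limit 60 → met
7. condition 'performs microblading' holds; sanitation inspection 80 days ago vs limit 90 → met
8. ventilation assessment 285 days ago vs limit 270 → not met
Not met: 4 of 8

4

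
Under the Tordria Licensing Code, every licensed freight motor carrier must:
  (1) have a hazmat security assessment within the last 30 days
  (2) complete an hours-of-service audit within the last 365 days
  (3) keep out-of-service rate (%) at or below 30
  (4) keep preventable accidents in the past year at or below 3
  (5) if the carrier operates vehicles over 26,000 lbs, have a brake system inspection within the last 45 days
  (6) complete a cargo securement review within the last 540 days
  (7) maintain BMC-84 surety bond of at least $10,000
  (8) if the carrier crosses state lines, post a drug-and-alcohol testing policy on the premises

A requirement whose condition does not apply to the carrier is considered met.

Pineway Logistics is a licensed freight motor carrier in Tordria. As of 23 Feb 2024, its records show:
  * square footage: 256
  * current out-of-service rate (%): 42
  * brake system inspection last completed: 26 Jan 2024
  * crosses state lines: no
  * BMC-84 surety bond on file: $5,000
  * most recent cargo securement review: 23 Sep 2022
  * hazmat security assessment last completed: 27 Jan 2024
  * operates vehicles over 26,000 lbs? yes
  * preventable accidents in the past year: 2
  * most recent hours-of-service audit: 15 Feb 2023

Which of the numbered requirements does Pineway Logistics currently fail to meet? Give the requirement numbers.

2, 3, 7

1. hazmat security assessment 27 days ago vs limit 30 → met
2. hours-of-service audit 373 days ago vs limit 365 → not met
3. out-of-service rate (%) 42 > 30 → not met
4. preventable accidents in the past year 2 ≤ 3 → met
5. condition 'operates vehicles over 26,000 lbs' holds; brake system inspection 28 days ago vs limit 45 → met
6. cargo securement review 518 days ago vs limit 540 → met
7. BMC-84 surety bond $5,000 < $10,000 → not met
8. condition 'crosses state lines' does not hold → requirement n/a → met
Not met: 2, 3, 7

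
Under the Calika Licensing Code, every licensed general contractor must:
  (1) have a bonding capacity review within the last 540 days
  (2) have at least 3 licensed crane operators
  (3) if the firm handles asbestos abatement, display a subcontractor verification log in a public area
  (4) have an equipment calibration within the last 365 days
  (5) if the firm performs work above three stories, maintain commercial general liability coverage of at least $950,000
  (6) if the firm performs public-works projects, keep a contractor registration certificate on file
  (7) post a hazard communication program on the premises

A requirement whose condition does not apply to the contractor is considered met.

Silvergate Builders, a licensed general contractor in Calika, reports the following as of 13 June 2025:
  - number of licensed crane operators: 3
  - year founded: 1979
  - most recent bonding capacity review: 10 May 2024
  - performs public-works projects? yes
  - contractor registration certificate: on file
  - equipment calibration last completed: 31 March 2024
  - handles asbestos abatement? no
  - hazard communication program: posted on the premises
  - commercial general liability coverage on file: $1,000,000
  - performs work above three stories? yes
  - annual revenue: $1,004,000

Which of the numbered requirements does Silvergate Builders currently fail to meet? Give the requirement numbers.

1. bonding capacity review 399 days ago vs limit 540 → met
2. licensed crane operators 3 ≥ 3 → met
3. condition 'handles asbestos abatement' does not hold → requirement n/a → met
4. equipment calibration 439 days ago vs limit 365 → not met
5. condition 'performs work above three stories' holds; commercial general liability coverage $1,000,000 ≥ $950,000 → met
6. condition 'performs public-works projects' holds; contractor registration certificate present → met
7. hazard communication program present → met
Not met: 4

4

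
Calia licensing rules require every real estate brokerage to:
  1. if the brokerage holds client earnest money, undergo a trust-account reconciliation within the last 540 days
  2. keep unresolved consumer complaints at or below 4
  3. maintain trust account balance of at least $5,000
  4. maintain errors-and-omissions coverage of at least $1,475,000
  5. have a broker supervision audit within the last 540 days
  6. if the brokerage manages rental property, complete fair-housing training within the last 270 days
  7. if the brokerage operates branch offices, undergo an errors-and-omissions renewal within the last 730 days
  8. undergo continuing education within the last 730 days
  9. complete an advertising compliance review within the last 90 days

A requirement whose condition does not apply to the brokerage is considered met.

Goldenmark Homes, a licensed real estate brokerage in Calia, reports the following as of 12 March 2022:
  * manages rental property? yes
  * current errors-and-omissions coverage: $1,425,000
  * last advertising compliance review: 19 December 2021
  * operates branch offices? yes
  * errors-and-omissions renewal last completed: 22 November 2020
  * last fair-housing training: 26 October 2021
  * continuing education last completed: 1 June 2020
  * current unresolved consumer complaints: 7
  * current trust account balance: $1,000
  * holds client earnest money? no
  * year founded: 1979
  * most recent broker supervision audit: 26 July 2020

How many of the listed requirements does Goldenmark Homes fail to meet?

1. condition 'holds client earnest money' does not hold → requirement n/a → met
2. unresolved consumer complaints 7 > 4 → not met
3. trust account balance $1,000 < $5,000 → not met
4. errors-and-omissions coverage $1,425,000 < $1,475,000 → not met
5. broker supervision audit 594 days ago vs limit 540 → not met
6. condition 'manages rental property' holds; fair-housing training 137 days ago vs limit 270 → met
7. condition 'operates branch offices' holds; errors-and-omissions renewal 475 days ago vs limit 730 → met
8. continuing education 649 days ago vs limit 730 → met
9. advertising compliance review 83 days ago vs limit 90 → met
Not met: 4 of 9

4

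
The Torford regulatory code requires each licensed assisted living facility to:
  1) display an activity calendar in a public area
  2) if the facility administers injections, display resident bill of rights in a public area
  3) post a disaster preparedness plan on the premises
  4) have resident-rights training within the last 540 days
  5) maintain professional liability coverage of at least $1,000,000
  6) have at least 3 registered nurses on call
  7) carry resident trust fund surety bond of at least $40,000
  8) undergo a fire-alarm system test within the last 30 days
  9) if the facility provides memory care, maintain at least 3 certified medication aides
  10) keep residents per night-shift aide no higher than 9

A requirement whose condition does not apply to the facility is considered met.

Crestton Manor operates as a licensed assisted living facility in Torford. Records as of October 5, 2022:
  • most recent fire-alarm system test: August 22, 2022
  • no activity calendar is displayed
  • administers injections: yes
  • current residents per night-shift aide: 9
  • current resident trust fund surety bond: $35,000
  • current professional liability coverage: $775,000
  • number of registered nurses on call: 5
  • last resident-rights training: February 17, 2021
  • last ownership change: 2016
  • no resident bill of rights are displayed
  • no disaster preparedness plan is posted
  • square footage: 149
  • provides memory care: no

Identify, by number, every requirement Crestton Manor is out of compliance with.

1, 2, 3, 4, 5, 7, 8

1. activity calendar absent → not met
2. condition 'administers injections' holds; resident bill of rights absent → not met
3. disaster preparedness plan absent → not met
4. resident-rights training 595 days ago vs limit 540 → not met
5. professional liability coverage $775,000 < $1,000,000 → not met
6. registered nurses on call 5 ≥ 3 → met
7. resident trust fund surety bond $35,000 < $40,000 → not met
8. fire-alarm system test 44 days ago vs limit 30 → not met
9. condition 'provides memory care' does not hold → requirement n/a → met
10. residents per night-shift aide 9 ≤ 9 → met
Not met: 1, 2, 3, 4, 5, 7, 8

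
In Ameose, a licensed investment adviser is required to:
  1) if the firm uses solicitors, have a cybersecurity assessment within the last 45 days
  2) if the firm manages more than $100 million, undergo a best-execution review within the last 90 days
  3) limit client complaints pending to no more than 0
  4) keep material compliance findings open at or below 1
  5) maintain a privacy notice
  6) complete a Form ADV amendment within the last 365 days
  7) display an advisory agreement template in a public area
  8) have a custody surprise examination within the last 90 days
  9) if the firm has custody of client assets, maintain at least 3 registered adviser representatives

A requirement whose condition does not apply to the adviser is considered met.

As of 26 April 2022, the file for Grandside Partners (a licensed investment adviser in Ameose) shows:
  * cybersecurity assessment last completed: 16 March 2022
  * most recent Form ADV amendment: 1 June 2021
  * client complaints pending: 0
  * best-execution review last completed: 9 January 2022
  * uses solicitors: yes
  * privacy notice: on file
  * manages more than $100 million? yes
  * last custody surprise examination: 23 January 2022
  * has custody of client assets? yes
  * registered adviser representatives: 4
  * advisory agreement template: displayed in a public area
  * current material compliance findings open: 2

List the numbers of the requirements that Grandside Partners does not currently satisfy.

1. condition 'uses solicitors' holds; cybersecurity assessment 41 days ago vs limit 45 → met
2. condition 'manages more than $100 million' holds; best-execution review 107 days ago vs limit 90 → not met
3. client complaints pending 0 ≤ 0 → met
4. material compliance findings open 2 > 1 → not met
5. privacy notice present → met
6. Form ADV amendment 329 days ago vs limit 365 → met
7. advisory agreement template present → met
8. custody surprise examination 93 days ago vs limit 90 → not met
9. condition 'has custody of client assets' holds; registered adviser representatives 4 ≥ 3 → met
Not met: 2, 4, 8

2, 4, 8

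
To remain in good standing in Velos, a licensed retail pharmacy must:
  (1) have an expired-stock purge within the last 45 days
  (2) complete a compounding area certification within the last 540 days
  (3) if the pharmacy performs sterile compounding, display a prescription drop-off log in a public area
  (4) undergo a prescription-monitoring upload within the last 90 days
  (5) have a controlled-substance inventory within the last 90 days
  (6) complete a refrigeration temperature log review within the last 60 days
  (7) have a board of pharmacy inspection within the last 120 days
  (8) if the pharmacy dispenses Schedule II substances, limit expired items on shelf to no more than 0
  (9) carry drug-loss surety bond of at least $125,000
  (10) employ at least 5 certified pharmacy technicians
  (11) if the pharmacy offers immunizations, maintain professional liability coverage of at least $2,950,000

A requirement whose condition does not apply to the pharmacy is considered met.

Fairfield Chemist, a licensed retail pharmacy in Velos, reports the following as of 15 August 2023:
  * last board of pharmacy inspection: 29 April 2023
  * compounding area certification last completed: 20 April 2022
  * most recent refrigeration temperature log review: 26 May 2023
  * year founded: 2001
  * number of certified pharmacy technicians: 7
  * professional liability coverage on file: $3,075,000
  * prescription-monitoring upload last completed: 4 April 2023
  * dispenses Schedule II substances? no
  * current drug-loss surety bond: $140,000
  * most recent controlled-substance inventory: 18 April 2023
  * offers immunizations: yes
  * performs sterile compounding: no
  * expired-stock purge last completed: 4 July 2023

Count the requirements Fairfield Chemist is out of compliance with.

3

1. expired-stock purge 42 days ago vs limit 45 → met
2. compounding area certification 482 days ago vs limit 540 → met
3. condition 'performs sterile compounding' does not hold → requirement n/a → met
4. prescription-monitoring upload 133 days ago vs limit 90 → not met
5. controlled-substance inventory 119 days ago vs limit 90 → not met
6. refrigeration temperature log review 81 days ago vs limit 60 → not met
7. board of pharmacy inspection 108 days ago vs limit 120 → met
8. condition 'dispenses Schedule II substances' does not hold → requirement n/a → met
9. drug-loss surety bond $140,000 ≥ $125,000 → met
10. certified pharmacy technicians 7 ≥ 5 → met
11. condition 'offers immunizations' holds; professional liability coverage $3,075,000 ≥ $2,950,000 → met
Not met: 3 of 11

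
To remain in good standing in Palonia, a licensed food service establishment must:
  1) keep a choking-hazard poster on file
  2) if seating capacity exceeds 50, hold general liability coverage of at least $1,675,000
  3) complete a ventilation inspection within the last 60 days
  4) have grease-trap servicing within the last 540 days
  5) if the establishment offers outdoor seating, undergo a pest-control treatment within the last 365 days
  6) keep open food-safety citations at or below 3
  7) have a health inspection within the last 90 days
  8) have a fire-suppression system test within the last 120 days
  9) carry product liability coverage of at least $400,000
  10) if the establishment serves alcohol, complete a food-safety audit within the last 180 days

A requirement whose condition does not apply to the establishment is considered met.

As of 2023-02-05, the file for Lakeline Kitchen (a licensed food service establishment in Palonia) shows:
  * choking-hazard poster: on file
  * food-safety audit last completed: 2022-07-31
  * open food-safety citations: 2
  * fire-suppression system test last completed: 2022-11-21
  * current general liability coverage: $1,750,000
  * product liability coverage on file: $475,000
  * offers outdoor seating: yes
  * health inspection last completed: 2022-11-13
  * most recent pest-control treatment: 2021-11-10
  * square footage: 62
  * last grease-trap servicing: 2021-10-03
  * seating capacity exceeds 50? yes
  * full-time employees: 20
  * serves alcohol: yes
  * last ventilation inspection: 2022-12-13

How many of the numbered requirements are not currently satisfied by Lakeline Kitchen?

2

1. choking-hazard poster present → met
2. condition 'seating capacity exceeds 50' holds; general liability coverage $1,750,000 ≥ $1,675,000 → met
3. ventilation inspection 54 days ago vs limit 60 → met
4. grease-trap servicing 490 days ago vs limit 540 → met
5. condition 'offers outdoor seating' holds; pest-control treatment 452 days ago vs limit 365 → not met
6. open food-safety citations 2 ≤ 3 → met
7. health inspection 84 days ago vs limit 90 → met
8. fire-suppression system test 76 days ago vs limit 120 → met
9. product liability coverage $475,000 ≥ $400,000 → met
10. condition 'serves alcohol' holds; food-safety audit 189 days ago vs limit 180 → not met
Not met: 2 of 10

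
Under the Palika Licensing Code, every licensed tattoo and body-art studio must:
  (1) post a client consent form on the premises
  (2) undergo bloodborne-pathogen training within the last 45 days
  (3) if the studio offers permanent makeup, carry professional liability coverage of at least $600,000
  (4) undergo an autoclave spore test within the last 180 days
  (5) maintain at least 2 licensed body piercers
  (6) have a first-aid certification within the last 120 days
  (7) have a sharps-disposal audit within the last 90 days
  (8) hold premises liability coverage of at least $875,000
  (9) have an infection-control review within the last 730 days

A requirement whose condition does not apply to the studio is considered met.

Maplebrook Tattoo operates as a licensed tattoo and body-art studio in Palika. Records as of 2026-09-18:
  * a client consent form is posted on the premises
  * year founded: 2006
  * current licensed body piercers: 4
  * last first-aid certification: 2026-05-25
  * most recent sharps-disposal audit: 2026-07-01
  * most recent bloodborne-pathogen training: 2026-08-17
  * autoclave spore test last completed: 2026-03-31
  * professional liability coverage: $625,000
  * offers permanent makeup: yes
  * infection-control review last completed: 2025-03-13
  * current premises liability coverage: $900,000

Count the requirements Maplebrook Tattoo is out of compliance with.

0

1. client consent form present → met
2. bloodborne-pathogen training 32 days ago vs limit 45 → met
3. condition 'offers permanent makeup' holds; professional liability coverage $625,000 ≥ $600,000 → met
4. autoclave spore test 171 days ago vs limit 180 → met
5. licensed body piercers 4 ≥ 2 → met
6. first-aid certification 116 days ago vs limit 120 → met
7. sharps-disposal audit 79 days ago vs limit 90 → met
8. premises liability coverage $900,000 ≥ $875,000 → met
9. infection-control review 554 days ago vs limit 730 → met
Not met: 0 of 9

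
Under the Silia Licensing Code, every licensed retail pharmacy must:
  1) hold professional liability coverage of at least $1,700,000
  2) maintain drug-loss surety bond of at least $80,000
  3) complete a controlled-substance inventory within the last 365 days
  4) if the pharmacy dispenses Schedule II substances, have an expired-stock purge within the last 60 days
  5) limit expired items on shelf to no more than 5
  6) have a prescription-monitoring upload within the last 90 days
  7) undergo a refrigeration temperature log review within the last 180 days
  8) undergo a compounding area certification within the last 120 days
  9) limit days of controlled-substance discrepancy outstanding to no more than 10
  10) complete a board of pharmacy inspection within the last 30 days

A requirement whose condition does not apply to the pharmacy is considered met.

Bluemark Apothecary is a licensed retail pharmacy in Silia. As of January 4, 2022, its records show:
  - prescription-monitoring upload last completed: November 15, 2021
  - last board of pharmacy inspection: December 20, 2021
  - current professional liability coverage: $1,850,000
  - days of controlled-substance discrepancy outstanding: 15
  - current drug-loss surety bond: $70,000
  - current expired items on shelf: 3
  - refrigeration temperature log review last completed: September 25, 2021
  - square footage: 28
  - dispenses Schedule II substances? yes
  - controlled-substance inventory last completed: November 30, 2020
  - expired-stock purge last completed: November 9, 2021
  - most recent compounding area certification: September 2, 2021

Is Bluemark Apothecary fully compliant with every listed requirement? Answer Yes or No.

No

1. professional liability coverage $1,850,000 ≥ $1,700,000 → met
2. drug-loss surety bond $70,000 < $80,000 → not met
3. controlled-substance inventory 400 days ago vs limit 365 → not met
4. condition 'dispenses Schedule II substances' holds; expired-stock purge 56 days ago vs limit 60 → met
5. expired items on shelf 3 ≤ 5 → met
6. prescription-monitoring upload 50 days ago vs limit 90 → met
7. refrigeration temperature log review 101 days ago vs limit 180 → met
8. compounding area certification 124 days ago vs limit 120 → not met
9. days of controlled-substance discrepancy outstanding 15 > 10 → not met
10. board of pharmacy inspection 15 days ago vs limit 30 → met
Not met: 2, 3, 8, 9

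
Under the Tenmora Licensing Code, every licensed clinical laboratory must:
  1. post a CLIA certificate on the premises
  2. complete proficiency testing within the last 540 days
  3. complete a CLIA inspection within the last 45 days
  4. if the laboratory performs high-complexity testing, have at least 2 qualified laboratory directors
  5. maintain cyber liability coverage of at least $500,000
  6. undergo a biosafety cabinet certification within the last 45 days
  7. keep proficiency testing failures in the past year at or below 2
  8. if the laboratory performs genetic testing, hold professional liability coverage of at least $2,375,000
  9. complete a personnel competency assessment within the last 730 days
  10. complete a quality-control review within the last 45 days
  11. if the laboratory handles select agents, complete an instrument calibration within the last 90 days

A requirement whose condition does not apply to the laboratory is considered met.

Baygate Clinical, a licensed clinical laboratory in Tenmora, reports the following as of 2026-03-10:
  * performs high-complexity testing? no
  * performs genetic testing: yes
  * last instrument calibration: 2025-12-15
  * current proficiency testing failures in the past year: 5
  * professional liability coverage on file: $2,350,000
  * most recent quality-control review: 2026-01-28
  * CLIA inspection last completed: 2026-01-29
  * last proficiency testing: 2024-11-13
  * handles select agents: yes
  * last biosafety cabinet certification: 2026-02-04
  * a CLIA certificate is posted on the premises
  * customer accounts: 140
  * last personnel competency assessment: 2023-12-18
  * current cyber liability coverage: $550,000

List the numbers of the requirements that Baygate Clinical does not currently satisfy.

7, 8, 9

1. CLIA certificate present → met
2. proficiency testing 482 days ago vs limit 540 → met
3. CLIA inspection 40 days ago vs limit 45 → met
4. condition 'performs high-complexity testing' does not hold → requirement n/a → met
5. cyber liability coverage $550,000 ≥ $500,000 → met
6. biosafety cabinet certification 34 days ago vs limit 45 → met
7. proficiency testing failures in the past year 5 > 2 → not met
8. condition 'performs genetic testing' holds; professional liability coverage $2,350,000 < $2,375,000 → not met
9. personnel competency assessment 813 days ago vs limit 730 → not met
10. quality-control review 41 days ago vs limit 45 → met
11. condition 'handles select agents' holds; instrument calibration 85 days ago vs limit 90 → met
Not met: 7, 8, 9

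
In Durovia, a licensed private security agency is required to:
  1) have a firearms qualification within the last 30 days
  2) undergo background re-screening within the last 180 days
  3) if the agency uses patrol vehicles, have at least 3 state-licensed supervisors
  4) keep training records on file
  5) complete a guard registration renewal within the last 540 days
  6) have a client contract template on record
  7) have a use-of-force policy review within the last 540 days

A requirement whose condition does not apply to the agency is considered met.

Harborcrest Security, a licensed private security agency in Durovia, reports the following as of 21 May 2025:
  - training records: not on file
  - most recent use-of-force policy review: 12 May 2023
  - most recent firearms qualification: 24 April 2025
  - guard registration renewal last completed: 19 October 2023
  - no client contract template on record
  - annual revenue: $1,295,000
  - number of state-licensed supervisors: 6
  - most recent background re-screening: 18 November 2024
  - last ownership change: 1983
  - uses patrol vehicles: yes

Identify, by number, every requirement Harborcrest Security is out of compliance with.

2, 4, 5, 6, 7

1. firearms qualification 27 days ago vs limit 30 → met
2. background re-screening 184 days ago vs limit 180 → not met
3. condition 'uses patrol vehicles' holds; state-licensed supervisors 6 ≥ 3 → met
4. training records absent → not met
5. guard registration renewal 580 days ago vs limit 540 → not met
6. client contract template absent → not met
7. use-of-force policy review 740 days ago vs limit 540 → not met
Not met: 2, 4, 5, 6, 7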